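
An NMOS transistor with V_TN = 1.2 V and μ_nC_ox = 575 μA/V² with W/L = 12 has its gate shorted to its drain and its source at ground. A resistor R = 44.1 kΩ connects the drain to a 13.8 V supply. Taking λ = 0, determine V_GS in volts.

With gate tied to drain, V_GS = V_DS ≥ V_GS − V_TN, so the device is in saturation.
k_n = μ_nC_ox · (W/L) = 6.9 mA/V².
KCL at the drain: ½ k_n (V_GS − V_TN)² = (V_DD − V_GS)/R.
Let x = V_GS − 1.2. Then 152 x² + x − 12.6 = 0, giving x = 0.285 V (positive root), so V_GS = 1.48 V.
I_D = (V_DD − V_GS)/R = (13.8 − 1.48) / 44.1 = 0.279 mA.

V_GS = 1.48 V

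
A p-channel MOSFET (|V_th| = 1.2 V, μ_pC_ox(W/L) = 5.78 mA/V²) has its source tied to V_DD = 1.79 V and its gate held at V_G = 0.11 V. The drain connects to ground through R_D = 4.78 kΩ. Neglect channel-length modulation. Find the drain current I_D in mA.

I_D = 0.344 mA

V_SG = V_DD − V_G = 1.79 − 0.11 = 1.68 V, so V_ov = 1.68 − 1.2 = 0.48 V.
Assume saturation: I_D = ½ k_p V_ov² = 0.5 × 5.78 × 0.48² = 0.666 mA, giving V_SD = V_DD − I_D R_D = 1.79 − 0.666 × 4.78 = -1.39 V.
But -1.39 V < V_ov = 0.48 V, so the device is actually in triode.
In triode I_D = k_p[V_ov V_SD − ½ V_SD²] and I_D = (V_DD − V_SD)/R_D. Equating: 13.8 V_SD² − 14.26 V_SD + 1.79 = 0, giving V_SD = 0.146 V (the root below V_ov).
I_D = (1.79 − 0.146) / 4.78 = 0.344 mA.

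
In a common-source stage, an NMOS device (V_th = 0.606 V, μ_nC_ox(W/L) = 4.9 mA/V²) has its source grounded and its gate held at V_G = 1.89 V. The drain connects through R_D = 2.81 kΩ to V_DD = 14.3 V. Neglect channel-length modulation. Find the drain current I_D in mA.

V_GS = V_G = 1.89 V, so V_ov = 1.89 − 0.606 = 1.28 V.
Assume saturation: I_D = ½ k_n V_ov² = 0.5 × 4.9 × 1.28² = 4.04 mA, giving V_DS = V_DD − I_D R_D = 14.3 − 4.04 × 2.81 = 2.95 V.
V_DS = 2.95 V ≥ V_ov = 1.28 V, confirming saturation.

I_D = 4.04 mA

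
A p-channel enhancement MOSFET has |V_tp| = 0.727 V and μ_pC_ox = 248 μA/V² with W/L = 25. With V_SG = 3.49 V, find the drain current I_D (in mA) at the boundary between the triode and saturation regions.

I_D = 23.7 mA

At the boundary V_SD = V_ov = V_SG − |V_tp| = 3.49 − 0.727 = 2.76 V.
k_p = μ_pC_ox · (W/L) = 6.2 mA/V².
I_D = ½ k_p V_ov² = 0.5 × 6.2 × 2.76² = 23.7 mA.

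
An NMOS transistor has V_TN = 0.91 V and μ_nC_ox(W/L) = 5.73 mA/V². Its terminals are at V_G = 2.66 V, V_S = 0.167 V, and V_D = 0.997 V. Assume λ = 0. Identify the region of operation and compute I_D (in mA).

Triode; I_D = 5.55 mA

V_GS = V_G − V_S = 2.66 − 0.167 = 2.49 V; V_DS = V_D − V_S = 0.997 − 0.167 = 0.83 V.
V_ov = V_GS − V_TN = 2.49 − 0.91 = 1.58 V.
Since V_DS = 0.83 V < V_ov = 1.58 V, the device is in the triode region.
I_D = k_n [V_ov · V_DS − ½ V_DS²] = 5.73 × [1.58 × 0.83 − 0.5 × 0.83²] = 5.55 mA.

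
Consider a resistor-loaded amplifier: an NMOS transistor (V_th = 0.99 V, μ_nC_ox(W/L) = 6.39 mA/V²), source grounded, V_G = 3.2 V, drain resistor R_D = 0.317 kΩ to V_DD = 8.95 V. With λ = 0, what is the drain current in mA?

I_D = 15.6 mA

V_GS = V_G = 3.2 V, so V_ov = 3.2 − 0.99 = 2.21 V.
Assume saturation: I_D = ½ k_n V_ov² = 0.5 × 6.39 × 2.21² = 15.6 mA, giving V_DS = V_DD − I_D R_D = 8.95 − 15.6 × 0.317 = 4 V.
V_DS = 4 V ≥ V_ov = 2.21 V, confirming saturation.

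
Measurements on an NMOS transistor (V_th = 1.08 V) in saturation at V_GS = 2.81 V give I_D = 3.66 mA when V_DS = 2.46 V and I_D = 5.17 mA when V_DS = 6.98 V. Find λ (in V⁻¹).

With V_GS fixed, I_D ∝ (1 + λ V_DS) in saturation, so I_D2/I_D1 = (1 + λ V_DS2)/(1 + λ V_DS1).
5.17/3.66 = 1.413 = (1 + 6.98 λ)/(1 + 2.46 λ).
Solving: λ (I_D1 V_DS2 − I_D2 V_DS1) = I_D2 − I_D1, so λ = (5.17 − 3.66) / (3.66 × 6.98 − 5.17 × 2.46) = 1.51 / 12.8 = 0.118 V⁻¹.

λ = 0.118 V⁻¹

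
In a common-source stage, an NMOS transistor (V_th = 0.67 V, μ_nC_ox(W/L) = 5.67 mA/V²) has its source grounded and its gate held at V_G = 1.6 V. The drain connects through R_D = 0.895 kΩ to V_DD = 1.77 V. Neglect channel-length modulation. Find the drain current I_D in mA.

I_D = 1.56 mA

V_GS = V_G = 1.6 V, so V_ov = 1.6 − 0.67 = 0.93 V.
Assume saturation: I_D = ½ k_n V_ov² = 0.5 × 5.67 × 0.93² = 2.45 mA, giving V_DS = V_DD − I_D R_D = 1.77 − 2.45 × 0.895 = -0.425 V.
But -0.425 V < V_ov = 0.93 V, so the device is actually in triode.
In triode I_D = k_n[V_ov V_DS − ½ V_DS²] and I_D = (V_DD − V_DS)/R_D. Equating: 2.54 V_DS² − 5.719 V_DS + 1.77 = 0, giving V_DS = 0.37 V (the root below V_ov).
I_D = (1.77 − 0.37) / 0.895 = 1.56 mA.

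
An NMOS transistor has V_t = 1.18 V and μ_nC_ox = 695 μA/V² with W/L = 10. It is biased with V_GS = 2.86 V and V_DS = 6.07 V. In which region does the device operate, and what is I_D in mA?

k_n = μ_nC_ox · (W/L) = 6.95 mA/V².
V_ov = V_GS − V_t = 2.86 − 1.18 = 1.68 V.
Since V_DS = 6.07 V ≥ V_ov = 1.68 V, the device is in saturation.
I_D = ½ k_n V_ov² = 0.5 × 6.95 × 1.68² = 9.81 mA.

Saturation; I_D = 9.81 mA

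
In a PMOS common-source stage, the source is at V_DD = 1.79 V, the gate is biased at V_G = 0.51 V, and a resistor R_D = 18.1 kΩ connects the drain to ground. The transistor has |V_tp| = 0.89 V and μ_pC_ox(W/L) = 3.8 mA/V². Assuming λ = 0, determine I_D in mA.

I_D = 0.0950 mA

V_SG = V_DD − V_G = 1.79 − 0.51 = 1.28 V, so V_ov = 1.28 − 0.89 = 0.39 V.
Assume saturation: I_D = ½ k_p V_ov² = 0.5 × 3.8 × 0.39² = 0.289 mA, giving V_SD = V_DD − I_D R_D = 1.79 − 0.289 × 18.1 = -3.44 V.
But -3.44 V < V_ov = 0.39 V, so the device is actually in triode.
In triode I_D = k_p[V_ov V_SD − ½ V_SD²] and I_D = (V_DD − V_SD)/R_D. Equating: 34.4 V_SD² − 27.82 V_SD + 1.79 = 0, giving V_SD = 0.0705 V (the root below V_ov).
I_D = (1.79 − 0.0705) / 18.1 = 0.095 mA.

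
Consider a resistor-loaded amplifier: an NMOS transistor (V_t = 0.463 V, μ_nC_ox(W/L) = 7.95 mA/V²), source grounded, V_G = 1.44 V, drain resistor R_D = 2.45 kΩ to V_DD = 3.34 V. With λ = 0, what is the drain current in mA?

V_GS = V_G = 1.44 V, so V_ov = 1.44 − 0.463 = 0.977 V.
Assume saturation: I_D = ½ k_n V_ov² = 0.5 × 7.95 × 0.977² = 3.79 mA, giving V_DS = V_DD − I_D R_D = 3.34 − 3.79 × 2.45 = -5.96 V.
But -5.96 V < V_ov = 0.977 V, so the device is actually in triode.
In triode I_D = k_n[V_ov V_DS − ½ V_DS²] and I_D = (V_DD − V_DS)/R_D. Equating: 9.74 V_DS² − 20.03 V_DS + 3.34 = 0, giving V_DS = 0.183 V (the root below V_ov).
I_D = (3.34 − 0.183) / 2.45 = 1.29 mA.

I_D = 1.29 mA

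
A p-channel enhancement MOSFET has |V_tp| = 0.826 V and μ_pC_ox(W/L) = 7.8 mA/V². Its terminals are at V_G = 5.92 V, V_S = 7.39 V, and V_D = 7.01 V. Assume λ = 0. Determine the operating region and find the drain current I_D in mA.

Triode; I_D = 1.35 mA

V_SG = V_S − V_G = 7.39 − 5.92 = 1.47 V; V_SD = V_S − V_D = 7.39 − 7.01 = 0.38 V.
V_ov = V_SG − |V_tp| = 1.47 − 0.826 = 0.644 V.
Since V_SD = 0.38 V < V_ov = 0.644 V, the device is in the triode region.
I_D = k_p [V_ov · V_SD − ½ V_SD²] = 7.8 × [0.644 × 0.38 − 0.5 × 0.38²] = 1.35 mA.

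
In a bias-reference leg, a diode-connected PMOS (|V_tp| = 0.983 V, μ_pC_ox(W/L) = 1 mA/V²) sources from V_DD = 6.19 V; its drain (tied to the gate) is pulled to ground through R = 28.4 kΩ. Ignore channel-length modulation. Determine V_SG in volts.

V_SG = 1.55 V

With gate tied to drain, V_SG = V_SD ≥ V_SG − |V_tp|, so the device is in saturation.
KCL at the drain: ½ k_p (V_SG − |V_tp|)² = (V_DD − V_SG)/R.
Let x = V_SG − 0.983. Then 14.2 x² + x − 5.207 = 0, giving x = 0.571 V (positive root), so V_SG = 1.55 V.
I_D = (V_DD − V_SG)/R = (6.19 − 1.55) / 28.4 = 0.163 mA.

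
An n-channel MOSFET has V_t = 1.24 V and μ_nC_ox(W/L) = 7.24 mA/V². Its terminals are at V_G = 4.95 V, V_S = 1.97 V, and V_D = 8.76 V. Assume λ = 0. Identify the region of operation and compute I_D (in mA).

Saturation; I_D = 11.0 mA

V_GS = V_G − V_S = 4.95 − 1.97 = 2.98 V; V_DS = V_D − V_S = 8.76 − 1.97 = 6.79 V.
V_ov = V_GS − V_t = 2.98 − 1.24 = 1.74 V.
Since V_DS = 6.79 V ≥ V_ov = 1.74 V, the device is in saturation.
I_D = ½ k_n V_ov² = 0.5 × 7.24 × 1.74² = 11 mA.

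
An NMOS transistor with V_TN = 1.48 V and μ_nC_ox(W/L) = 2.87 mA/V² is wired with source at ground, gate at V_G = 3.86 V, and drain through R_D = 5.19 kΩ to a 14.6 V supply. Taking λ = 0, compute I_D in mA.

I_D = 2.73 mA

V_GS = V_G = 3.86 V, so V_ov = 3.86 − 1.48 = 2.38 V.
Assume saturation: I_D = ½ k_n V_ov² = 0.5 × 2.87 × 2.38² = 8.13 mA, giving V_DS = V_DD − I_D R_D = 14.6 − 8.13 × 5.19 = -27.6 V.
But -27.6 V < V_ov = 2.38 V, so the device is actually in triode.
In triode I_D = k_n[V_ov V_DS − ½ V_DS²] and I_D = (V_DD − V_DS)/R_D. Equating: 7.45 V_DS² − 36.45 V_DS + 14.6 = 0, giving V_DS = 0.44 V (the root below V_ov).
I_D = (14.6 − 0.44) / 5.19 = 2.73 mA.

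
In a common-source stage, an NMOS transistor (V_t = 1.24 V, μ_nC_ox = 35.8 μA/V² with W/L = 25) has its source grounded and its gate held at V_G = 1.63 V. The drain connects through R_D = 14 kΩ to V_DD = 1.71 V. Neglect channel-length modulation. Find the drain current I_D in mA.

I_D = 0.0681 mA

V_GS = V_G = 1.63 V, so V_ov = 1.63 − 1.24 = 0.39 V.
k_n = μ_nC_ox · (W/L) = 0.895 mA/V².
Assume saturation: I_D = ½ k_n V_ov² = 0.5 × 0.895 × 0.39² = 0.0681 mA, giving V_DS = V_DD − I_D R_D = 1.71 − 0.0681 × 14 = 0.757 V.
V_DS = 0.757 V ≥ V_ov = 0.39 V, confirming saturation.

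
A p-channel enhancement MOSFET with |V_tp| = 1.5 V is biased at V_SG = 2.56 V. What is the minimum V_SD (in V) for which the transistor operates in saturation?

The boundary between triode and saturation is V_SD = V_SG − |V_tp| = V_ov.
V_ov = 2.56 − 1.5 = 1.06 V.

V_SD,sat = 1.06 V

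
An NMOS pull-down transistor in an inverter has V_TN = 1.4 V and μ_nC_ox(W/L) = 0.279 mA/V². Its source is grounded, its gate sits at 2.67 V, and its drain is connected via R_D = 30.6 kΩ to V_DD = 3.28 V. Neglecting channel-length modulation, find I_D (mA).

V_GS = V_G = 2.67 V, so V_ov = 2.67 − 1.4 = 1.27 V.
Assume saturation: I_D = ½ k_n V_ov² = 0.5 × 0.279 × 1.27² = 0.225 mA, giving V_DS = V_DD − I_D R_D = 3.28 − 0.225 × 30.6 = -3.6 V.
But -3.6 V < V_ov = 1.27 V, so the device is actually in triode.
In triode I_D = k_n[V_ov V_DS − ½ V_DS²] and I_D = (V_DD − V_DS)/R_D. Equating: 4.27 V_DS² − 11.84 V_DS + 3.28 = 0, giving V_DS = 0.312 V (the root below V_ov).
I_D = (3.28 − 0.312) / 30.6 = 0.097 mA.

I_D = 0.0970 mA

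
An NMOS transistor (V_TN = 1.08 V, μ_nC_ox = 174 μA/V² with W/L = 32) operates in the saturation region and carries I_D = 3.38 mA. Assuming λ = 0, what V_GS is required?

V_GS = 2.18 V

k_n = μ_nC_ox · (W/L) = 5.568 mA/V².
In saturation I_D = ½ k_n (V_GS − V_TN)², so V_GS − V_TN = √(2 I_D / k_n) = √(2 × 3.38 / 5.568) = 1.1 V.
V_GS = 1.08 + 1.1 = 2.18 V.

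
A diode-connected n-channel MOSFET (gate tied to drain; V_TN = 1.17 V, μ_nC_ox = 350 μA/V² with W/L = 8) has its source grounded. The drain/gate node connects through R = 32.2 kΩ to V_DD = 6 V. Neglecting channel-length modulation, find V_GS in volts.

V_GS = 1.49 V

With gate tied to drain, V_GS = V_DS ≥ V_GS − V_TN, so the device is in saturation.
k_n = μ_nC_ox · (W/L) = 2.8 mA/V².
KCL at the drain: ½ k_n (V_GS − V_TN)² = (V_DD − V_GS)/R.
Let x = V_GS − 1.17. Then 45.1 x² + x − 4.83 = 0, giving x = 0.316 V (positive root), so V_GS = 1.49 V.
I_D = (V_DD − V_GS)/R = (6 − 1.49) / 32.2 = 0.14 mA.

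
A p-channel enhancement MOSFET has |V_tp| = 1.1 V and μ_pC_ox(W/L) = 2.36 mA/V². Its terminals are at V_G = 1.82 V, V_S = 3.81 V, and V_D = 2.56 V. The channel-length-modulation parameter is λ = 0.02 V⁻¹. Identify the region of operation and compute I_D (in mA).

V_SG = V_S − V_G = 3.81 − 1.82 = 1.99 V; V_SD = V_S − V_D = 3.81 − 2.56 = 1.25 V.
V_ov = V_SG − |V_tp| = 1.99 − 1.1 = 0.89 V.
Since V_SD = 1.25 V ≥ V_ov = 0.89 V, the device is in saturation.
I_D = ½ k_p V_ov² (1 + λ V_SD) = 0.5 × 2.36 × 0.89² × (1 + 0.02 × 1.25) = 0.958 mA.

Saturation; I_D = 0.958 mA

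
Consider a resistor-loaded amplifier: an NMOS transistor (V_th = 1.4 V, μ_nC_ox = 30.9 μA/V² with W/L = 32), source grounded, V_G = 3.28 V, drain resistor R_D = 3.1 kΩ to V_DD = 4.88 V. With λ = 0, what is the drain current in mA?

V_GS = V_G = 3.28 V, so V_ov = 3.28 − 1.4 = 1.88 V.
k_n = μ_nC_ox · (W/L) = 0.9888 mA/V².
Assume saturation: I_D = ½ k_n V_ov² = 0.5 × 0.9888 × 1.88² = 1.75 mA, giving V_DS = V_DD − I_D R_D = 4.88 − 1.75 × 3.1 = -0.537 V.
But -0.537 V < V_ov = 1.88 V, so the device is actually in triode.
In triode I_D = k_n[V_ov V_DS − ½ V_DS²] and I_D = (V_DD − V_DS)/R_D. Equating: 1.53 V_DS² − 6.763 V_DS + 4.88 = 0, giving V_DS = 0.909 V (the root below V_ov).
I_D = (4.88 − 0.909) / 3.1 = 1.28 mA.

I_D = 1.28 mA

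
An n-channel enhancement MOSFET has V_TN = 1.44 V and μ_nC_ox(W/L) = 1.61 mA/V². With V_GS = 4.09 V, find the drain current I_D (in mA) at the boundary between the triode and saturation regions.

I_D = 5.65 mA

At the boundary V_DS = V_ov = V_GS − V_TN = 4.09 − 1.44 = 2.65 V.
I_D = ½ k_n V_ov² = 0.5 × 1.61 × 2.65² = 5.65 mA.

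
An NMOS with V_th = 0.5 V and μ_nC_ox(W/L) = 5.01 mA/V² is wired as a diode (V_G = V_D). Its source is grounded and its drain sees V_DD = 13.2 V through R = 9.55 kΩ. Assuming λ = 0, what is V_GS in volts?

With gate tied to drain, V_GS = V_DS ≥ V_GS − V_th, so the device is in saturation.
KCL at the drain: ½ k_n (V_GS − V_th)² = (V_DD − V_GS)/R.
Let x = V_GS − 0.5. Then 23.9 x² + x − 12.7 = 0, giving x = 0.708 V (positive root), so V_GS = 1.21 V.
I_D = (V_DD − V_GS)/R = (13.2 − 1.21) / 9.55 = 1.26 mA.

V_GS = 1.21 V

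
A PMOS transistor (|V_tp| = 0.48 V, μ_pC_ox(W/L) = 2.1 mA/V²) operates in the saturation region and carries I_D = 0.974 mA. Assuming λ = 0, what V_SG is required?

In saturation I_D = ½ k_p (V_SG − |V_tp|)², so V_SG − |V_tp| = √(2 I_D / k_p) = √(2 × 0.974 / 2.1) = 0.963 V.
V_SG = 0.48 + 0.963 = 1.44 V.

V_SG = 1.44 V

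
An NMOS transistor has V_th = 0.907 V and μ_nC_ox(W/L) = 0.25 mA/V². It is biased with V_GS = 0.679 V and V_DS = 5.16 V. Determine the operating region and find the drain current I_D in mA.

V_GS = 0.679 V < V_th = 0.907 V, so the transistor is in cutoff.

Cutoff; I_D = 0 mA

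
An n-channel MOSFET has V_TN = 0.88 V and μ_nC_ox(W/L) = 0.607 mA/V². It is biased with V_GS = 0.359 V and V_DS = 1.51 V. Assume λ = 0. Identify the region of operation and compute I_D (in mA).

V_GS = 0.359 V < V_TN = 0.88 V, so the transistor is in cutoff.

Cutoff; I_D = 0 mA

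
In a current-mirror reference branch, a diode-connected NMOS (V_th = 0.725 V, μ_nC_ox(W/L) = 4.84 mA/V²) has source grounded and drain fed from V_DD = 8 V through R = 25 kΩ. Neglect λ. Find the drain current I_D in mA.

I_D = 0.277 mA

With gate tied to drain, V_GS = V_DS ≥ V_GS − V_th, so the device is in saturation.
KCL at the drain: ½ k_n (V_GS − V_th)² = (V_DD − V_GS)/R.
Let x = V_GS − 0.725. Then 60.5 x² + x − 7.275 = 0, giving x = 0.339 V (positive root), so V_GS = 1.06 V.
I_D = (V_DD − V_GS)/R = (8 − 1.06) / 25 = 0.277 mA.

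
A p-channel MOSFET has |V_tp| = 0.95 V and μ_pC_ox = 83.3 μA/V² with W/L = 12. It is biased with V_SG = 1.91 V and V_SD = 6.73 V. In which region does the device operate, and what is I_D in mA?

k_p = μ_pC_ox · (W/L) = 0.9996 mA/V².
V_ov = V_SG − |V_tp| = 1.91 − 0.95 = 0.96 V.
Since V_SD = 6.73 V ≥ V_ov = 0.96 V, the device is in saturation.
I_D = ½ k_p V_ov² = 0.5 × 0.9996 × 0.96² = 0.461 mA.

Saturation; I_D = 0.461 mA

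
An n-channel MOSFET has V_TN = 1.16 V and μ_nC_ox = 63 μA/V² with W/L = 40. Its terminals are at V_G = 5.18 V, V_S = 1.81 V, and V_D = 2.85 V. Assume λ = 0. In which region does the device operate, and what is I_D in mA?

Triode; I_D = 4.43 mA

V_GS = V_G − V_S = 5.18 − 1.81 = 3.37 V; V_DS = V_D − V_S = 2.85 − 1.81 = 1.04 V.
k_n = μ_nC_ox · (W/L) = 2.52 mA/V².
V_ov = V_GS − V_TN = 3.37 − 1.16 = 2.21 V.
Since V_DS = 1.04 V < V_ov = 2.21 V, the device is in the triode region.
I_D = k_n [V_ov · V_DS − ½ V_DS²] = 2.52 × [2.21 × 1.04 − 0.5 × 1.04²] = 4.43 mA.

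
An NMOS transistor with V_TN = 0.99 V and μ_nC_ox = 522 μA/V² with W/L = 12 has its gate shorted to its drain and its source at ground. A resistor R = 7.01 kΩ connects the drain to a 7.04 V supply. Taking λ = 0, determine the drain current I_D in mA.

I_D = 0.791 mA

With gate tied to drain, V_GS = V_DS ≥ V_GS − V_TN, so the device is in saturation.
k_n = μ_nC_ox · (W/L) = 6.264 mA/V².
KCL at the drain: ½ k_n (V_GS − V_TN)² = (V_DD − V_GS)/R.
Let x = V_GS − 0.99. Then 22 x² + x − 6.05 = 0, giving x = 0.503 V (positive root), so V_GS = 1.49 V.
I_D = (V_DD − V_GS)/R = (7.04 − 1.49) / 7.01 = 0.791 mA.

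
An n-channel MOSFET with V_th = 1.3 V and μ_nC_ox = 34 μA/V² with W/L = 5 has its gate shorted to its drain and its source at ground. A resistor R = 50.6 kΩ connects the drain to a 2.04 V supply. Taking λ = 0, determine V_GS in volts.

With gate tied to drain, V_GS = V_DS ≥ V_GS − V_th, so the device is in saturation.
k_n = μ_nC_ox · (W/L) = 0.17 mA/V².
KCL at the drain: ½ k_n (V_GS − V_th)² = (V_DD − V_GS)/R.
Let x = V_GS − 1.3. Then 4.3 x² + x − 0.74 = 0, giving x = 0.315 V (positive root), so V_GS = 1.61 V.
I_D = (V_DD − V_GS)/R = (2.04 − 1.61) / 50.6 = 0.00841 mA.

V_GS = 1.61 V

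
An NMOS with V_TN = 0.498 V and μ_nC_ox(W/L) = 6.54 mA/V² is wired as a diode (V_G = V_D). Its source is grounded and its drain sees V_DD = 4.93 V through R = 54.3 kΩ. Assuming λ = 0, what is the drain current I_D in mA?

With gate tied to drain, V_GS = V_DS ≥ V_GS − V_TN, so the device is in saturation.
KCL at the drain: ½ k_n (V_GS − V_TN)² = (V_DD − V_GS)/R.
Let x = V_GS − 0.498. Then 178 x² + x − 4.432 = 0, giving x = 0.155 V (positive root), so V_GS = 0.653 V.
I_D = (V_DD − V_GS)/R = (4.93 − 0.653) / 54.3 = 0.0788 mA.

I_D = 0.0788 mA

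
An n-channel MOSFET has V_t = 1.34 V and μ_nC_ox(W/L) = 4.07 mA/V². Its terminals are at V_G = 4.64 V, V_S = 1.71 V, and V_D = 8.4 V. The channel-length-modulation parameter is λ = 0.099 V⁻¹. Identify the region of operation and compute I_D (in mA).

V_GS = V_G − V_S = 4.64 − 1.71 = 2.93 V; V_DS = V_D − V_S = 8.4 − 1.71 = 6.69 V.
V_ov = V_GS − V_t = 2.93 − 1.34 = 1.59 V.
Since V_DS = 6.69 V ≥ V_ov = 1.59 V, the device is in saturation.
I_D = ½ k_n V_ov² (1 + λ V_DS) = 0.5 × 4.07 × 1.59² × (1 + 0.099 × 6.69) = 8.55 mA.

Saturation; I_D = 8.55 mA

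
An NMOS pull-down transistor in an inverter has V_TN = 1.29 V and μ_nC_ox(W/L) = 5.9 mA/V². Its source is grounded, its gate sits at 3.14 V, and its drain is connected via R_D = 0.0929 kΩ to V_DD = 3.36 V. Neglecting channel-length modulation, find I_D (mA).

V_GS = V_G = 3.14 V, so V_ov = 3.14 − 1.29 = 1.85 V.
Assume saturation: I_D = ½ k_n V_ov² = 0.5 × 5.9 × 1.85² = 10.1 mA, giving V_DS = V_DD − I_D R_D = 3.36 − 10.1 × 0.0929 = 2.42 V.
V_DS = 2.42 V ≥ V_ov = 1.85 V, confirming saturation.

I_D = 10.1 mA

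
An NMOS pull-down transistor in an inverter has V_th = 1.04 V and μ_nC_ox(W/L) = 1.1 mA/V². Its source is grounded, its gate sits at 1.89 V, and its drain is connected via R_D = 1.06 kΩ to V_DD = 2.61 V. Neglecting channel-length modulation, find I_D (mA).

V_GS = V_G = 1.89 V, so V_ov = 1.89 − 1.04 = 0.85 V.
Assume saturation: I_D = ½ k_n V_ov² = 0.5 × 1.1 × 0.85² = 0.397 mA, giving V_DS = V_DD − I_D R_D = 2.61 − 0.397 × 1.06 = 2.19 V.
V_DS = 2.19 V ≥ V_ov = 0.85 V, confirming saturation.

I_D = 0.397 mA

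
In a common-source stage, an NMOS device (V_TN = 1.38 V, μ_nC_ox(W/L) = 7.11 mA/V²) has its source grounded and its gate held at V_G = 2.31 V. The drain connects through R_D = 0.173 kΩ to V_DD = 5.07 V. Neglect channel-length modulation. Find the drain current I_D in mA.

I_D = 3.07 mA

V_GS = V_G = 2.31 V, so V_ov = 2.31 − 1.38 = 0.93 V.
Assume saturation: I_D = ½ k_n V_ov² = 0.5 × 7.11 × 0.93² = 3.07 mA, giving V_DS = V_DD − I_D R_D = 5.07 − 3.07 × 0.173 = 4.54 V.
V_DS = 4.54 V ≥ V_ov = 0.93 V, confirming saturation.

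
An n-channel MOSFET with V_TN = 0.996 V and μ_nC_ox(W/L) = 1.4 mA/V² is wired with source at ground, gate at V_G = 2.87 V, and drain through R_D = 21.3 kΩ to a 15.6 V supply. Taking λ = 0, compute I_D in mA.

V_GS = V_G = 2.87 V, so V_ov = 2.87 − 0.996 = 1.87 V.
Assume saturation: I_D = ½ k_n V_ov² = 0.5 × 1.4 × 1.87² = 2.46 mA, giving V_DS = V_DD − I_D R_D = 15.6 − 2.46 × 21.3 = -36.8 V.
But -36.8 V < V_ov = 1.87 V, so the device is actually in triode.
In triode I_D = k_n[V_ov V_DS − ½ V_DS²] and I_D = (V_DD − V_DS)/R_D. Equating: 14.9 V_DS² − 56.88 V_DS + 15.6 = 0, giving V_DS = 0.297 V (the root below V_ov).
I_D = (15.6 − 0.297) / 21.3 = 0.718 mA.

I_D = 0.718 mA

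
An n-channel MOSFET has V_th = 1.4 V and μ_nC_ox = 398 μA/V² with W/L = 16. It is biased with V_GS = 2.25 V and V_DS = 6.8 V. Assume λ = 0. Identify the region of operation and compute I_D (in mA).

Saturation; I_D = 2.30 mA

k_n = μ_nC_ox · (W/L) = 6.368 mA/V².
V_ov = V_GS − V_th = 2.25 − 1.4 = 0.85 V.
Since V_DS = 6.8 V ≥ V_ov = 0.85 V, the device is in saturation.
I_D = ½ k_n V_ov² = 0.5 × 6.368 × 0.85² = 2.3 mA.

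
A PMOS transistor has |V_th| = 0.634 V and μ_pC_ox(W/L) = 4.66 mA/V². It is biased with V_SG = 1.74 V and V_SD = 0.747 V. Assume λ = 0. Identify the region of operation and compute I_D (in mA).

V_ov = V_SG − |V_th| = 1.74 − 0.634 = 1.11 V.
Since V_SD = 0.747 V < V_ov = 1.11 V, the device is in the triode region.
I_D = k_p [V_ov · V_SD − ½ V_SD²] = 4.66 × [1.11 × 0.747 − 0.5 × 0.747²] = 2.55 mA.

Triode; I_D = 2.55 mA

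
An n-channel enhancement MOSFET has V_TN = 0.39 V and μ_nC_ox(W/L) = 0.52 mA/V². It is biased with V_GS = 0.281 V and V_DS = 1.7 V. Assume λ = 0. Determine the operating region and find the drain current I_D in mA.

Cutoff; I_D = 0 mA

V_GS = 0.281 V < V_TN = 0.39 V, so the transistor is in cutoff.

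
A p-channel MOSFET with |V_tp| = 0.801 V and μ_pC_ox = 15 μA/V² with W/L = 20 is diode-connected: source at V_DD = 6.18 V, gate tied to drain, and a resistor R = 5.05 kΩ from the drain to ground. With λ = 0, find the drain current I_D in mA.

With gate tied to drain, V_SG = V_SD ≥ V_SG − |V_tp|, so the device is in saturation.
k_p = μ_pC_ox · (W/L) = 0.3 mA/V².
KCL at the drain: ½ k_p (V_SG − |V_tp|)² = (V_DD − V_SG)/R.
Let x = V_SG − 0.801. Then 0.757 x² + x − 5.379 = 0, giving x = 2.09 V (positive root), so V_SG = 2.89 V.
I_D = (V_DD − V_SG)/R = (6.18 − 2.89) / 5.05 = 0.652 mA.

I_D = 0.652 mA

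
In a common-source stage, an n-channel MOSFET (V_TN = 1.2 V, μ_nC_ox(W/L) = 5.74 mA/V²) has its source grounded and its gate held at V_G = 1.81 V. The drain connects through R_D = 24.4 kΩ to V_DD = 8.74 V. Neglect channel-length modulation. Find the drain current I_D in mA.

V_GS = V_G = 1.81 V, so V_ov = 1.81 − 1.2 = 0.61 V.
Assume saturation: I_D = ½ k_n V_ov² = 0.5 × 5.74 × 0.61² = 1.07 mA, giving V_DS = V_DD − I_D R_D = 8.74 − 1.07 × 24.4 = -17.3 V.
But -17.3 V < V_ov = 0.61 V, so the device is actually in triode.
In triode I_D = k_n[V_ov V_DS − ½ V_DS²] and I_D = (V_DD − V_DS)/R_D. Equating: 70 V_DS² − 86.43 V_DS + 8.74 = 0, giving V_DS = 0.111 V (the root below V_ov).
I_D = (8.74 − 0.111) / 24.4 = 0.354 mA.

I_D = 0.354 mA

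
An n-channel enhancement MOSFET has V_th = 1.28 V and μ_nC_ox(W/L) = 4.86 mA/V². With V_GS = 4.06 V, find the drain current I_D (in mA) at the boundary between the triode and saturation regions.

At the boundary V_DS = V_ov = V_GS − V_th = 4.06 − 1.28 = 2.78 V.
I_D = ½ k_n V_ov² = 0.5 × 4.86 × 2.78² = 18.8 mA.

I_D = 18.8 mA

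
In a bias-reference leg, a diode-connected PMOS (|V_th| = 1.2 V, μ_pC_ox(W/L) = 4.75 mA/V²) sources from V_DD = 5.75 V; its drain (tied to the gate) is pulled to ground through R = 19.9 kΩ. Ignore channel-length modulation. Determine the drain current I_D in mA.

I_D = 0.214 mA

With gate tied to drain, V_SG = V_SD ≥ V_SG − |V_th|, so the device is in saturation.
KCL at the drain: ½ k_p (V_SG − |V_th|)² = (V_DD − V_SG)/R.
Let x = V_SG − 1.2. Then 47.3 x² + x − 4.55 = 0, giving x = 0.3 V (positive root), so V_SG = 1.5 V.
I_D = (V_DD − V_SG)/R = (5.75 − 1.5) / 19.9 = 0.214 mA.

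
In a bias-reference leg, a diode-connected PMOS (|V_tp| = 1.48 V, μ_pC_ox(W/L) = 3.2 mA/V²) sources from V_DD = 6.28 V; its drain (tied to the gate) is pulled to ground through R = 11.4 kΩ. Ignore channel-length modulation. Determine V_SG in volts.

V_SG = 1.97 V

With gate tied to drain, V_SG = V_SD ≥ V_SG − |V_tp|, so the device is in saturation.
KCL at the drain: ½ k_p (V_SG − |V_tp|)² = (V_DD − V_SG)/R.
Let x = V_SG − 1.48. Then 18.2 x² + x − 4.8 = 0, giving x = 0.486 V (positive root), so V_SG = 1.97 V.
I_D = (V_DD − V_SG)/R = (6.28 − 1.97) / 11.4 = 0.378 mA.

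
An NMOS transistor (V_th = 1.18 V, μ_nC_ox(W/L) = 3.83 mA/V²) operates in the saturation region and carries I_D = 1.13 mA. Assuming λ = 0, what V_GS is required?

V_GS = 1.95 V

In saturation I_D = ½ k_n (V_GS − V_th)², so V_GS − V_th = √(2 I_D / k_n) = √(2 × 1.13 / 3.83) = 0.768 V.
V_GS = 1.18 + 0.768 = 1.95 V.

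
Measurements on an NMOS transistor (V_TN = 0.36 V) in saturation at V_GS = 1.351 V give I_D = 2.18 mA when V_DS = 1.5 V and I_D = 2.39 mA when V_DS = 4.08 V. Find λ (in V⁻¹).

With V_GS fixed, I_D ∝ (1 + λ V_DS) in saturation, so I_D2/I_D1 = (1 + λ V_DS2)/(1 + λ V_DS1).
2.39/2.18 = 1.096 = (1 + 4.08 λ)/(1 + 1.5 λ).
Solving: λ (I_D1 V_DS2 − I_D2 V_DS1) = I_D2 − I_D1, so λ = (2.39 − 2.18) / (2.18 × 4.08 − 2.39 × 1.5) = 0.21 / 5.31 = 0.0396 V⁻¹.

λ = 0.0396 V⁻¹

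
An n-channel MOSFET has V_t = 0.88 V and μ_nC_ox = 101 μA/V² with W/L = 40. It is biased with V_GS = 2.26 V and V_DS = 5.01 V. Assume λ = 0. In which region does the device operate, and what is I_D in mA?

Saturation; I_D = 3.85 mA

k_n = μ_nC_ox · (W/L) = 4.04 mA/V².
V_ov = V_GS − V_t = 2.26 − 0.88 = 1.38 V.
Since V_DS = 5.01 V ≥ V_ov = 1.38 V, the device is in saturation.
I_D = ½ k_n V_ov² = 0.5 × 4.04 × 1.38² = 3.85 mA.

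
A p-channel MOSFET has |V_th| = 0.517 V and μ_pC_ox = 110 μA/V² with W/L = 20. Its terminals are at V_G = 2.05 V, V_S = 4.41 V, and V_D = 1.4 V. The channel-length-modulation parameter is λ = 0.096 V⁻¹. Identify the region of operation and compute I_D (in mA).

Saturation; I_D = 4.82 mA

V_SG = V_S − V_G = 4.41 − 2.05 = 2.36 V; V_SD = V_S − V_D = 4.41 − 1.4 = 3.01 V.
k_p = μ_pC_ox · (W/L) = 2.2 mA/V².
V_ov = V_SG − |V_th| = 2.36 − 0.517 = 1.84 V.
Since V_SD = 3.01 V ≥ V_ov = 1.84 V, the device is in saturation.
I_D = ½ k_p V_ov² (1 + λ V_SD) = 0.5 × 2.2 × 1.84² × (1 + 0.096 × 3.01) = 4.82 mA.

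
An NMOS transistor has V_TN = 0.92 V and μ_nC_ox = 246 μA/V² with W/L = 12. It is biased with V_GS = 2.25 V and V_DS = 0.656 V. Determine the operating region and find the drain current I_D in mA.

Triode; I_D = 1.94 mA

k_n = μ_nC_ox · (W/L) = 2.952 mA/V².
V_ov = V_GS − V_TN = 2.25 − 0.92 = 1.33 V.
Since V_DS = 0.656 V < V_ov = 1.33 V, the device is in the triode region.
I_D = k_n [V_ov · V_DS − ½ V_DS²] = 2.952 × [1.33 × 0.656 − 0.5 × 0.656²] = 1.94 mA.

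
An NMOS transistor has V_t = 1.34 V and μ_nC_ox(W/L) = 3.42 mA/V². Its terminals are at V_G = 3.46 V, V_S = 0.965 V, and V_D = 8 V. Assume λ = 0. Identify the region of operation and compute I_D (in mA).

Saturation; I_D = 2.28 mA

V_GS = V_G − V_S = 3.46 − 0.965 = 2.5 V; V_DS = V_D − V_S = 8 − 0.965 = 7.04 V.
V_ov = V_GS − V_t = 2.5 − 1.34 = 1.16 V.
Since V_DS = 7.04 V ≥ V_ov = 1.16 V, the device is in saturation.
I_D = ½ k_n V_ov² = 0.5 × 3.42 × 1.16² = 2.28 mA.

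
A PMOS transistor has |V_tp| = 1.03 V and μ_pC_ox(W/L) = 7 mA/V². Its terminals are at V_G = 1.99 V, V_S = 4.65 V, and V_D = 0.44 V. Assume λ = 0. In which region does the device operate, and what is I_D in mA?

V_SG = V_S − V_G = 4.65 − 1.99 = 2.66 V; V_SD = V_S − V_D = 4.65 − 0.44 = 4.21 V.
V_ov = V_SG − |V_tp| = 2.66 − 1.03 = 1.63 V.
Since V_SD = 4.21 V ≥ V_ov = 1.63 V, the device is in saturation.
I_D = ½ k_p V_ov² = 0.5 × 7 × 1.63² = 9.3 mA.

Saturation; I_D = 9.30 mA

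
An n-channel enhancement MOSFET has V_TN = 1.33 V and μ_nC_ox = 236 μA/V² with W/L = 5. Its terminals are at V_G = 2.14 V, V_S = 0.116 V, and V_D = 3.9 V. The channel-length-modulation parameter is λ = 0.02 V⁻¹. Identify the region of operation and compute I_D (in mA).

V_GS = V_G − V_S = 2.14 − 0.116 = 2.02 V; V_DS = V_D − V_S = 3.9 − 0.116 = 3.78 V.
k_n = μ_nC_ox · (W/L) = 1.18 mA/V².
V_ov = V_GS − V_TN = 2.02 − 1.33 = 0.694 V.
Since V_DS = 3.78 V ≥ V_ov = 0.694 V, the device is in saturation.
I_D = ½ k_n V_ov² (1 + λ V_DS) = 0.5 × 1.18 × 0.694² × (1 + 0.02 × 3.78) = 0.306 mA.

Saturation; I_D = 0.306 mA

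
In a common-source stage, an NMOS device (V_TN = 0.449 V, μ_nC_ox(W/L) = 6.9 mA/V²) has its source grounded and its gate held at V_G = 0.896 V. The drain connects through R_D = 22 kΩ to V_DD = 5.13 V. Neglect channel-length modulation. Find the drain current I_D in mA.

V_GS = V_G = 0.896 V, so V_ov = 0.896 − 0.449 = 0.447 V.
Assume saturation: I_D = ½ k_n V_ov² = 0.5 × 6.9 × 0.447² = 0.689 mA, giving V_DS = V_DD − I_D R_D = 5.13 − 0.689 × 22 = -10 V.
But -10 V < V_ov = 0.447 V, so the device is actually in triode.
In triode I_D = k_n[V_ov V_DS − ½ V_DS²] and I_D = (V_DD − V_DS)/R_D. Equating: 75.9 V_DS² − 68.85 V_DS + 5.13 = 0, giving V_DS = 0.0819 V (the root below V_ov).
I_D = (5.13 − 0.0819) / 22 = 0.229 mA.

I_D = 0.229 mA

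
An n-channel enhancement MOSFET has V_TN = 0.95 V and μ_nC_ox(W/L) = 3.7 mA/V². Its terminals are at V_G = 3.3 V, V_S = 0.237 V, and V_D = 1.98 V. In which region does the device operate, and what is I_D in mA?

Triode; I_D = 8.01 mA

V_GS = V_G − V_S = 3.3 − 0.237 = 3.06 V; V_DS = V_D − V_S = 1.98 − 0.237 = 1.74 V.
V_ov = V_GS − V_TN = 3.06 − 0.95 = 2.11 V.
Since V_DS = 1.74 V < V_ov = 2.11 V, the device is in the triode region.
I_D = k_n [V_ov · V_DS − ½ V_DS²] = 3.7 × [2.11 × 1.74 − 0.5 × 1.74²] = 8.01 mA.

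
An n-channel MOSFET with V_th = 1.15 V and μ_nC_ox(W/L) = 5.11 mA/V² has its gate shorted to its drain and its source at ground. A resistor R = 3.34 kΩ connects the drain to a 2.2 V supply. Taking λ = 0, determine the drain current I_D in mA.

With gate tied to drain, V_GS = V_DS ≥ V_GS − V_th, so the device is in saturation.
KCL at the drain: ½ k_n (V_GS − V_th)² = (V_DD − V_GS)/R.
Let x = V_GS − 1.15. Then 8.53 x² + x − 1.05 = 0, giving x = 0.297 V (positive root), so V_GS = 1.45 V.
I_D = (V_DD − V_GS)/R = (2.2 − 1.45) / 3.34 = 0.225 mA.

I_D = 0.225 mA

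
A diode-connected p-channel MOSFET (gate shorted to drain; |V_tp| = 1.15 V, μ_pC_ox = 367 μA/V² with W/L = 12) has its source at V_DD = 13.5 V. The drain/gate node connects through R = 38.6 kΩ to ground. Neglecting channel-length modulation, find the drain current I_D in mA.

With gate tied to drain, V_SG = V_SD ≥ V_SG − |V_tp|, so the device is in saturation.
k_p = μ_pC_ox · (W/L) = 4.404 mA/V².
KCL at the drain: ½ k_p (V_SG − |V_tp|)² = (V_DD − V_SG)/R.
Let x = V_SG − 1.15. Then 85 x² + x − 12.35 = 0, giving x = 0.375 V (positive root), so V_SG = 1.53 V.
I_D = (V_DD − V_SG)/R = (13.5 − 1.53) / 38.6 = 0.31 mA.

I_D = 0.310 mA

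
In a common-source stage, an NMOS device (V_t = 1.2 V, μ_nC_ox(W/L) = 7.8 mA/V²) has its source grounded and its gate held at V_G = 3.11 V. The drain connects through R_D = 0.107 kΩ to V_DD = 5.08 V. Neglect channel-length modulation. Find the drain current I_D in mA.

V_GS = V_G = 3.11 V, so V_ov = 3.11 − 1.2 = 1.91 V.
Assume saturation: I_D = ½ k_n V_ov² = 0.5 × 7.8 × 1.91² = 14.2 mA, giving V_DS = V_DD − I_D R_D = 5.08 − 14.2 × 0.107 = 3.56 V.
V_DS = 3.56 V ≥ V_ov = 1.91 V, confirming saturation.

I_D = 14.2 mA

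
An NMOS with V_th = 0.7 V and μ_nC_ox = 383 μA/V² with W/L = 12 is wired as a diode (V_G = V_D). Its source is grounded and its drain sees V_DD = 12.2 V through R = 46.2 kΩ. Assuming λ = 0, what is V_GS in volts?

V_GS = 1.02 V

With gate tied to drain, V_GS = V_DS ≥ V_GS − V_th, so the device is in saturation.
k_n = μ_nC_ox · (W/L) = 4.596 mA/V².
KCL at the drain: ½ k_n (V_GS − V_th)² = (V_DD − V_GS)/R.
Let x = V_GS − 0.7. Then 106 x² + x − 11.5 = 0, giving x = 0.324 V (positive root), so V_GS = 1.02 V.
I_D = (V_DD − V_GS)/R = (12.2 − 1.02) / 46.2 = 0.242 mA.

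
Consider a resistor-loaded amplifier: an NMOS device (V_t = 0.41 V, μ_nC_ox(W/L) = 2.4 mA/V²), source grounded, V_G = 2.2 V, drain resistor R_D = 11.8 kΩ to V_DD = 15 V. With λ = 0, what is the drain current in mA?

I_D = 1.24 mA

V_GS = V_G = 2.2 V, so V_ov = 2.2 − 0.41 = 1.79 V.
Assume saturation: I_D = ½ k_n V_ov² = 0.5 × 2.4 × 1.79² = 3.84 mA, giving V_DS = V_DD − I_D R_D = 15 − 3.84 × 11.8 = -30.4 V.
But -30.4 V < V_ov = 1.79 V, so the device is actually in triode.
In triode I_D = k_n[V_ov V_DS − ½ V_DS²] and I_D = (V_DD − V_DS)/R_D. Equating: 14.2 V_DS² − 51.69 V_DS + 15 = 0, giving V_DS = 0.318 V (the root below V_ov).
I_D = (15 − 0.318) / 11.8 = 1.24 mA.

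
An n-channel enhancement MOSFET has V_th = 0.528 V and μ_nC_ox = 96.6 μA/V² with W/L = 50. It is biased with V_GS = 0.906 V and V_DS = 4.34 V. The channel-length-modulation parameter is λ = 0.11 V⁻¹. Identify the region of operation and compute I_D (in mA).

Saturation; I_D = 0.510 mA

k_n = μ_nC_ox · (W/L) = 4.83 mA/V².
V_ov = V_GS − V_th = 0.906 − 0.528 = 0.378 V.
Since V_DS = 4.34 V ≥ V_ov = 0.378 V, the device is in saturation.
I_D = ½ k_n V_ov² (1 + λ V_DS) = 0.5 × 4.83 × 0.378² × (1 + 0.11 × 4.34) = 0.51 mA.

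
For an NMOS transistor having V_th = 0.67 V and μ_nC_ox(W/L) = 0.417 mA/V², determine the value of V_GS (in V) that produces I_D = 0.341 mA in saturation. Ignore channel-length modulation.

V_GS = 1.95 V

In saturation I_D = ½ k_n (V_GS − V_th)², so V_GS − V_th = √(2 I_D / k_n) = √(2 × 0.341 / 0.417) = 1.28 V.
V_GS = 0.67 + 1.28 = 1.95 V.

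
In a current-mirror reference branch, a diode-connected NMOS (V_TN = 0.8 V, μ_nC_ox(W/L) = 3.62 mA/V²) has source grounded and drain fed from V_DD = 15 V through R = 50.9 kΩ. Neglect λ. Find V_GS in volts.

V_GS = 1.19 V

With gate tied to drain, V_GS = V_DS ≥ V_GS − V_TN, so the device is in saturation.
KCL at the drain: ½ k_n (V_GS − V_TN)² = (V_DD − V_GS)/R.
Let x = V_GS − 0.8. Then 92.1 x² + x − 14.2 = 0, giving x = 0.387 V (positive root), so V_GS = 1.19 V.
I_D = (V_DD − V_GS)/R = (15 − 1.19) / 50.9 = 0.271 mA.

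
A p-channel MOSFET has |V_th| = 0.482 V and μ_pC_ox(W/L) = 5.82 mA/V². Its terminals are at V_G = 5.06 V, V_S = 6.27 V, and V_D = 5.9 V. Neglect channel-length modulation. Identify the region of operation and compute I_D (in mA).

V_SG = V_S − V_G = 6.27 − 5.06 = 1.21 V; V_SD = V_S − V_D = 6.27 − 5.9 = 0.37 V.
V_ov = V_SG − |V_th| = 1.21 − 0.482 = 0.728 V.
Since V_SD = 0.37 V < V_ov = 0.728 V, the device is in the triode region.
I_D = k_p [V_ov · V_SD − ½ V_SD²] = 5.82 × [0.728 × 0.37 − 0.5 × 0.37²] = 1.17 mA.

Triode; I_D = 1.17 mA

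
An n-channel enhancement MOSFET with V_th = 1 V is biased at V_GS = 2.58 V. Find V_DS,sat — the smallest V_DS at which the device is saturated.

The boundary between triode and saturation is V_DS = V_GS − V_th = V_ov.
V_ov = 2.58 − 1 = 1.58 V.

V_DS,sat = 1.58 V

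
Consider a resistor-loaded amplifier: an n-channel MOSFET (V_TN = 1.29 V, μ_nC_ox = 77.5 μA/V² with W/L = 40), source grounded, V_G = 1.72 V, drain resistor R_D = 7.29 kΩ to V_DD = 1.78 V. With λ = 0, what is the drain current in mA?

V_GS = V_G = 1.72 V, so V_ov = 1.72 − 1.29 = 0.43 V.
k_n = μ_nC_ox · (W/L) = 3.1 mA/V².
Assume saturation: I_D = ½ k_n V_ov² = 0.5 × 3.1 × 0.43² = 0.287 mA, giving V_DS = V_DD − I_D R_D = 1.78 − 0.287 × 7.29 = -0.309 V.
But -0.309 V < V_ov = 0.43 V, so the device is actually in triode.
In triode I_D = k_n[V_ov V_DS − ½ V_DS²] and I_D = (V_DD − V_DS)/R_D. Equating: 11.3 V_DS² − 10.72 V_DS + 1.78 = 0, giving V_DS = 0.215 V (the root below V_ov).
I_D = (1.78 − 0.215) / 7.29 = 0.215 mA.

I_D = 0.215 mA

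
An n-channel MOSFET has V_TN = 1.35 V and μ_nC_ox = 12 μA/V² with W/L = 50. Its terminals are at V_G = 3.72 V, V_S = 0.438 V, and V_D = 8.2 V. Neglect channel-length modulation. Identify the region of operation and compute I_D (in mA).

V_GS = V_G − V_S = 3.72 − 0.438 = 3.28 V; V_DS = V_D − V_S = 8.2 − 0.438 = 7.76 V.
k_n = μ_nC_ox · (W/L) = 0.6 mA/V².
V_ov = V_GS − V_TN = 3.28 − 1.35 = 1.93 V.
Since V_DS = 7.76 V ≥ V_ov = 1.93 V, the device is in saturation.
I_D = ½ k_n V_ov² = 0.5 × 0.6 × 1.93² = 1.12 mA.

Saturation; I_D = 1.12 mA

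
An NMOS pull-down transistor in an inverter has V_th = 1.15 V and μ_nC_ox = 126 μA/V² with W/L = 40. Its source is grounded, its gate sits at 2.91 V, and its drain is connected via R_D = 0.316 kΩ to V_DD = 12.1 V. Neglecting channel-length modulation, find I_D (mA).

I_D = 7.81 mA

V_GS = V_G = 2.91 V, so V_ov = 2.91 − 1.15 = 1.76 V.
k_n = μ_nC_ox · (W/L) = 5.04 mA/V².
Assume saturation: I_D = ½ k_n V_ov² = 0.5 × 5.04 × 1.76² = 7.81 mA, giving V_DS = V_DD − I_D R_D = 12.1 − 7.81 × 0.316 = 9.63 V.
V_DS = 9.63 V ≥ V_ov = 1.76 V, confirming saturation.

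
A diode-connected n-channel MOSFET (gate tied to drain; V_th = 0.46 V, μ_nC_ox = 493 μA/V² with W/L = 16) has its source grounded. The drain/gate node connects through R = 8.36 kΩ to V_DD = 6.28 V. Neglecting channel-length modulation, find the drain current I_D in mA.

I_D = 0.648 mA

With gate tied to drain, V_GS = V_DS ≥ V_GS − V_th, so the device is in saturation.
k_n = μ_nC_ox · (W/L) = 7.888 mA/V².
KCL at the drain: ½ k_n (V_GS − V_th)² = (V_DD − V_GS)/R.
Let x = V_GS − 0.46. Then 33 x² + x − 5.82 = 0, giving x = 0.405 V (positive root), so V_GS = 0.865 V.
I_D = (V_DD − V_GS)/R = (6.28 − 0.865) / 8.36 = 0.648 mA.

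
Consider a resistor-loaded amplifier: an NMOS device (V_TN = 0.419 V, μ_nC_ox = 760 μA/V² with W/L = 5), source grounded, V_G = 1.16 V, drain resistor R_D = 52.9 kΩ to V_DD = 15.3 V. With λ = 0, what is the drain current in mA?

V_GS = V_G = 1.16 V, so V_ov = 1.16 − 0.419 = 0.741 V.
k_n = μ_nC_ox · (W/L) = 3.8 mA/V².
Assume saturation: I_D = ½ k_n V_ov² = 0.5 × 3.8 × 0.741² = 1.04 mA, giving V_DS = V_DD − I_D R_D = 15.3 − 1.04 × 52.9 = -39.9 V.
But -39.9 V < V_ov = 0.741 V, so the device is actually in triode.
In triode I_D = k_n[V_ov V_DS − ½ V_DS²] and I_D = (V_DD − V_DS)/R_D. Equating: 101 V_DS² − 150 V_DS + 15.3 = 0, giving V_DS = 0.11 V (the root below V_ov).
I_D = (15.3 − 0.11) / 52.9 = 0.287 mA.

I_D = 0.287 mA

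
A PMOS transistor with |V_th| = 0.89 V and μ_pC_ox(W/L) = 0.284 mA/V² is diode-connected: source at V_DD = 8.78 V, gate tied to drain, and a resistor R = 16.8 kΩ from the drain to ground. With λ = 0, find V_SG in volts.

With gate tied to drain, V_SG = V_SD ≥ V_SG − |V_th|, so the device is in saturation.
KCL at the drain: ½ k_p (V_SG − |V_th|)² = (V_DD − V_SG)/R.
Let x = V_SG − 0.89. Then 2.39 x² + x − 7.89 = 0, giving x = 1.62 V (positive root), so V_SG = 2.51 V.
I_D = (V_DD − V_SG)/R = (8.78 − 2.51) / 16.8 = 0.373 mA.

V_SG = 2.51 V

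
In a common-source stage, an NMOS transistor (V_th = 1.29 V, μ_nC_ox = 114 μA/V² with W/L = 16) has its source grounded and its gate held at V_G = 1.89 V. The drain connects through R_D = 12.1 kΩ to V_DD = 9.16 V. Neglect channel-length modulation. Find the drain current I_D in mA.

I_D = 0.328 mA

V_GS = V_G = 1.89 V, so V_ov = 1.89 − 1.29 = 0.6 V.
k_n = μ_nC_ox · (W/L) = 1.824 mA/V².
Assume saturation: I_D = ½ k_n V_ov² = 0.5 × 1.824 × 0.6² = 0.328 mA, giving V_DS = V_DD − I_D R_D = 9.16 − 0.328 × 12.1 = 5.19 V.
V_DS = 5.19 V ≥ V_ov = 0.6 V, confirming saturation.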